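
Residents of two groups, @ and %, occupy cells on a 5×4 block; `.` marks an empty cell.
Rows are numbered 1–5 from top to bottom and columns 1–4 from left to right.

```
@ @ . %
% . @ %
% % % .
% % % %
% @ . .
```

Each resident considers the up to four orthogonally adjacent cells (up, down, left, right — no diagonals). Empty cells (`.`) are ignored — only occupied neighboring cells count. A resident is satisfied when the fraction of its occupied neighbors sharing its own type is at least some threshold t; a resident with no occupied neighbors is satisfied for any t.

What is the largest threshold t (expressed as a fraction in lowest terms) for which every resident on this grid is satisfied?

(1,1)@ 1/2
(1,2)@ 1/1
(1,4)% 1/1
(2,1)% 1/2
(2,3)@ 0/2
(2,4)% 1/2
(3,1)% 3/3
(3,2)% 3/3
(3,3)% 2/3
(4,1)% 3/3
(4,2)% 3/4
(4,3)% 3/3
(4,4)% 1/1
(5,1)% 1/2
(5,2)@ 0/2
The smallest same-type fraction is 0/2 at (2,3), which reduces to 0/1. Any threshold above that leaves this resident unsatisfied.

0/1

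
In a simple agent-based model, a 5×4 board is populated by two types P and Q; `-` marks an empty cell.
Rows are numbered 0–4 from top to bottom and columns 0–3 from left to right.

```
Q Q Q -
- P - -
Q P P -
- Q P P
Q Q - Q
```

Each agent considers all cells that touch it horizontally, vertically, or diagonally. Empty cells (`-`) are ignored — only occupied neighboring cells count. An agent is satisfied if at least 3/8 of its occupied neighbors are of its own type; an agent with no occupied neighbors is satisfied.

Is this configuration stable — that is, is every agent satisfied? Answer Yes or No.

No

Row 0: (0,0)Q 1/2 ok · (0,1)Q 2/3 ok · (0,2)Q 1/2 ok
Row 1: (1,1)P 2/6 unhappy
Row 2: (2,0)Q 1/3 unhappy · (2,1)P 3/5 ok · (2,2)P 4/5 ok
Row 3: (3,1)Q 3/6 ok · (3,2)P 3/6 ok · (3,3)P 2/3 ok
Row 4: (4,0)Q 2/2 ok · (4,1)Q 2/3 ok · (4,3)Q 0/2 unhappy
For instance (1,1) has only 2/6 same-type neighbors, below 3/8.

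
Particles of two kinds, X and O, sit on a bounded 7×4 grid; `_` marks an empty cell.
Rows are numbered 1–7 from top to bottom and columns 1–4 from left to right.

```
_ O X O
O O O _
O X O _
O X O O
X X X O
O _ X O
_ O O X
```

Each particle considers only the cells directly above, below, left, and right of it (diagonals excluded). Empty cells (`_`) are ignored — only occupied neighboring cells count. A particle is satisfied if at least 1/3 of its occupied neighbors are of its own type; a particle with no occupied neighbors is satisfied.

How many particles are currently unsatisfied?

Row 1: (1,2)O 1/2 ✓ · (1,3)X 0/3 ✗ · (1,4)O 0/1 ✗
Row 2: (2,1)O 2/2 ✓ · (2,2)O 3/4 ✓ · (2,3)O 2/3 ✓
Row 3: (3,1)O 2/3 ✓ · (3,2)X 1/4 ✗ · (3,3)O 2/3 ✓
Row 4: (4,1)O 1/3 ✓ · (4,2)X 2/4 ✓ · (4,3)O 2/4 ✓ · (4,4)O 2/2 ✓
Row 5: (5,1)X 1/3 ✓ · (5,2)X 3/3 ✓ · (5,3)X 2/4 ✓ · (5,4)O 2/3 ✓
Row 6: (6,1)O 0/1 ✗ · (6,3)X 1/3 ✓ · (6,4)O 1/3 ✓
Row 7: (7,2)O 1/1 ✓ · (7,3)O 1/3 ✓ · (7,4)X 0/2 ✗
Unsatisfied: (1,3), (1,4), (3,2), (6,1), (7,4) — 5 in total.

5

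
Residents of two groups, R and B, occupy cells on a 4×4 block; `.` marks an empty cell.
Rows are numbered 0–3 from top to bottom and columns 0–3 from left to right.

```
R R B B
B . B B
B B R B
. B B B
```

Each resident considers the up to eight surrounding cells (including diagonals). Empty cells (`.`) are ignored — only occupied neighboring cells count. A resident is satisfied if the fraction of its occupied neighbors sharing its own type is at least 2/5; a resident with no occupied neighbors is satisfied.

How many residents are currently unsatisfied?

Row 0: (0,0)R 1/2 satisfied · (0,1)R 1/4 not · (0,2)B 3/4 satisfied · (0,3)B 3/3 satisfied
Row 1: (1,0)B 2/4 satisfied · (1,2)B 5/7 satisfied · (1,3)B 4/5 satisfied
Row 2: (2,0)B 3/3 satisfied · (2,1)B 5/6 satisfied · (2,2)R 0/7 not · (2,3)B 4/5 satisfied
Row 3: (3,1)B 3/4 satisfied · (3,2)B 4/5 satisfied · (3,3)B 2/3 satisfied
Unsatisfied: (0,1), (2,2) — 2 in total.

2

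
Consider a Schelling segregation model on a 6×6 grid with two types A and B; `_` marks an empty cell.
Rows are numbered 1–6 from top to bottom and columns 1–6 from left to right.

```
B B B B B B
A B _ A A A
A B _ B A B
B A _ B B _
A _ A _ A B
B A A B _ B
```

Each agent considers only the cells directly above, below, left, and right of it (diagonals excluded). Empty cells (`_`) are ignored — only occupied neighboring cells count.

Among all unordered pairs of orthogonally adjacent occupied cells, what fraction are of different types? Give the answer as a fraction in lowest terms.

5/9

Scan each occupied cell's neighbors to the right and below so each pair is counted once.
From row 1: 4 unlike of 10 pairs (running 4/10).
From row 2: 3 unlike of 8 pairs (running 7/18).
From row 3: 6 unlike of 7 pairs (running 13/25).
From row 4: 3 unlike of 4 pairs (running 16/29).
From row 5: 2 unlike of 4 pairs (running 18/33).
From row 6: 2 unlike of 3 pairs (running 20/36).
Total adjacent occupied pairs: 36; unlike-type pairs: 20.
20/36 reduces to 5/9.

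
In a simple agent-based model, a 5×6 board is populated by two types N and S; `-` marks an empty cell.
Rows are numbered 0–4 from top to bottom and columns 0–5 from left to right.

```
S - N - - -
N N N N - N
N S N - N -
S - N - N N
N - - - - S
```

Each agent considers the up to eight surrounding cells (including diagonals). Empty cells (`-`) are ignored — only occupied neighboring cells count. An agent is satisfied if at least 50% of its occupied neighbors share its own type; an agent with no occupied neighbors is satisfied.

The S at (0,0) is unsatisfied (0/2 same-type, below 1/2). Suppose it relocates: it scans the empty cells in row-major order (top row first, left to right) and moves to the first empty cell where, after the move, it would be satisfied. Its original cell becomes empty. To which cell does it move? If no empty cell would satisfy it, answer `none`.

none

Vacating (0,0). Empty cells in order:
  (0,1): 0/4 same-type → still unsatisfied.
  (0,3): 0/3 same-type → still unsatisfied.
  (0,4): 0/2 same-type → still unsatisfied.
  (0,5): 0/1 same-type → still unsatisfied.
  (1,4): 0/3 same-type → still unsatisfied.
  (2,3): 0/6 same-type → still unsatisfied.
  (2,5): 0/4 same-type → still unsatisfied.
  (3,1): 2/6 same-type → still unsatisfied.
  (3,3): 0/4 same-type → still unsatisfied.
  (4,1): 1/3 same-type → still unsatisfied.
  (4,2): 0/1 same-type → still unsatisfied.
  (4,3): 0/2 same-type → still unsatisfied.
  (4,4): 1/3 same-type → still unsatisfied.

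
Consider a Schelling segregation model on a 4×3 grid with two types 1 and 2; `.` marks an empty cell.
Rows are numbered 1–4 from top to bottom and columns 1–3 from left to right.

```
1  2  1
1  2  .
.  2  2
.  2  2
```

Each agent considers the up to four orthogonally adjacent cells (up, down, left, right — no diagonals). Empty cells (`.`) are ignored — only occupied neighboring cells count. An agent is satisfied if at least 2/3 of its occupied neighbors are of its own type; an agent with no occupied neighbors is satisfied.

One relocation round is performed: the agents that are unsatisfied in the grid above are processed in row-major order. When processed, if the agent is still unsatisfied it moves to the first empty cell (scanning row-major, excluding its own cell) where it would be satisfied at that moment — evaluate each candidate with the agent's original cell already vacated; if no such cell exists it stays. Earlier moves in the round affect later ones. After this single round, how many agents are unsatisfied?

Initially unsatisfied (in order): (1,1), (1,2), (1,3), (2,1).
  (1,1): no empty cell satisfies it; stays.
  (1,2) → (2,3).
  (1,3): no empty cell satisfies it; stays.
  (2,1) → (1,2).
Resulting grid:
1 1 1
. 2 2
. 2 2
. 2 2
Unsatisfied now: (1,3).

1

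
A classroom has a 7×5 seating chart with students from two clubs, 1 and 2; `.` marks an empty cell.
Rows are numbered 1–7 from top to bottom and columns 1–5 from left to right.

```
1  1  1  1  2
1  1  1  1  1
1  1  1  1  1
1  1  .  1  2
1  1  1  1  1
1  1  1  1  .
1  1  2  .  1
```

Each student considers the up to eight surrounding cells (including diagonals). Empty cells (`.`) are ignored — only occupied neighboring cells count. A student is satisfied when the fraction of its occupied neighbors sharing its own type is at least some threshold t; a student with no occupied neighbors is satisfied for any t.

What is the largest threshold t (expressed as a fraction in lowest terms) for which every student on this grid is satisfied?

0/1

Row 1: (1,1)1 3/3 · (1,2)1 5/5 · (1,3)1 5/5 · (1,4)1 4/5 · (1,5)2 0/3
Row 2: (2,1)1 5/5 · (2,2)1 8/8 · (2,3)1 8/8 · (2,4)1 7/8 · (2,5)1 4/5
Row 3: (3,1)1 5/5 · (3,2)1 7/7 · (3,3)1 7/7 · (3,4)1 6/7 · (3,5)1 4/5
Row 4: (4,1)1 5/5 · (4,2)1 7/7 · (4,4)1 6/7 · (4,5)2 0/5
Row 5: (5,1)1 5/5 · (5,2)1 7/7 · (5,3)1 7/7 · (5,4)1 5/6 · (5,5)1 3/4
Row 6: (6,1)1 5/5 · (6,2)1 7/8 · (6,3)1 6/7 · (6,4)1 5/6
Row 7: (7,1)1 3/3 · (7,2)1 4/5 · (7,3)2 0/4 · (7,5)1 1/1
The smallest same-type fraction is 0/3 at (1,5), which reduces to 0/1. Any threshold above that leaves this student unsatisfied.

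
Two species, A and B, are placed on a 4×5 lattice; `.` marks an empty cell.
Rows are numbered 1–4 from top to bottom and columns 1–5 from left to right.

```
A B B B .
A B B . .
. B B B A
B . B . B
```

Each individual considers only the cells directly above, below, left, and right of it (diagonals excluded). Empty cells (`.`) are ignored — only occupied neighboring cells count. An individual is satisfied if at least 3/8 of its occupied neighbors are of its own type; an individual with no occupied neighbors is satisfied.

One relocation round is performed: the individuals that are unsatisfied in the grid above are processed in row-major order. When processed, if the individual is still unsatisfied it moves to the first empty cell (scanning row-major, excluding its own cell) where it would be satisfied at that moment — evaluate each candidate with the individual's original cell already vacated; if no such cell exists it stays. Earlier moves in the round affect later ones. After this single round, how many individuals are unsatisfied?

Initially unsatisfied (in order): (3,5), (4,5).
  (3,5) → (2,5).
  (4,5): now satisfied by earlier moves; stays.
Resulting grid:
A B B B .
A B B . A
. B B B .
B . B . B
All satisfied now.

0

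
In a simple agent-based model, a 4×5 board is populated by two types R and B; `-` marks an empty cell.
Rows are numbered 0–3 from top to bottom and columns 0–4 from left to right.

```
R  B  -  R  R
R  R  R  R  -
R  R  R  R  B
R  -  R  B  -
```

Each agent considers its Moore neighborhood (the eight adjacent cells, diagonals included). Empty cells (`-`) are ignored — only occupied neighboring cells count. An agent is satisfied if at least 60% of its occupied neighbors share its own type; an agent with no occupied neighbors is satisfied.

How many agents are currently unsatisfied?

3

Row 0: (0,0)R 2/3 ✓ · (0,1)B 0/4 ✗ · (0,3)R 3/3 ✓ · (0,4)R 2/2 ✓
Row 1: (1,0)R 4/5 ✓ · (1,1)R 6/7 ✓ · (1,2)R 6/7 ✓ · (1,3)R 5/6 ✓
Row 2: (2,0)R 4/4 ✓ · (2,1)R 7/7 ✓ · (2,2)R 6/7 ✓ · (2,3)R 4/6 ✓ · (2,4)B 1/3 ✗
Row 3: (3,0)R 2/2 ✓ · (3,2)R 3/4 ✓ · (3,3)B 1/4 ✗
Unsatisfied: (0,1), (2,4), (3,3) — 3 in total.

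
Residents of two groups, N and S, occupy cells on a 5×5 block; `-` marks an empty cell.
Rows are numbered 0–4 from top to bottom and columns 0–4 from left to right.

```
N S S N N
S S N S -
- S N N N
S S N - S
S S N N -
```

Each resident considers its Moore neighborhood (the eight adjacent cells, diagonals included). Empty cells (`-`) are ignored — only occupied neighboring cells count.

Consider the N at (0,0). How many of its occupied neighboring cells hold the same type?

0

Occupied neighbors of (0,0): (0,1)=S, (1,0)=S, (1,1)=S.
Same type (N): 0 of 3.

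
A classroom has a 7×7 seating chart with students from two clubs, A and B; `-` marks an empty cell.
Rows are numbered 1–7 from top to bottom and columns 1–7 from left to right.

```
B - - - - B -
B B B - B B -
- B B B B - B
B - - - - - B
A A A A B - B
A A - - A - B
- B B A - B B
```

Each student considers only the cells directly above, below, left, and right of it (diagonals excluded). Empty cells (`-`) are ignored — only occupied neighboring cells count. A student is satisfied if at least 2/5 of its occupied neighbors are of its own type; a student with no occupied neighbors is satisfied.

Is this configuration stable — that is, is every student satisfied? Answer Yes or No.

Row 1: (1,1)B 1/1 ✓ · (1,6)B 1/1 ✓
Row 2: (2,1)B 2/2 ✓ · (2,2)B 3/3 ✓ · (2,3)B 2/2 ✓ · (2,5)B 2/2 ✓ · (2,6)B 2/2 ✓
Row 3: (3,2)B 2/2 ✓ · (3,3)B 3/3 ✓ · (3,4)B 2/2 ✓ · (3,5)B 2/2 ✓ · (3,7)B 1/1 ✓
Row 4: (4,1)B 0/1 ✗ · (4,7)B 2/2 ✓
Row 5: (5,1)A 2/3 ✓ · (5,2)A 3/3 ✓ · (5,3)A 2/2 ✓ · (5,4)A 1/2 ✓ · (5,5)B 0/2 ✗ · (5,7)B 2/2 ✓
Row 6: (6,1)A 2/2 ✓ · (6,2)A 2/3 ✓ · (6,5)A 0/1 ✗ · (6,7)B 2/2 ✓
Row 7: (7,2)B 1/2 ✓ · (7,3)B 1/2 ✓ · (7,4)A 0/1 ✗ · (7,6)B 1/1 ✓ · (7,7)B 2/2 ✓
For instance (4,1) has only 0/1 same-type neighbors, below 2/5.

No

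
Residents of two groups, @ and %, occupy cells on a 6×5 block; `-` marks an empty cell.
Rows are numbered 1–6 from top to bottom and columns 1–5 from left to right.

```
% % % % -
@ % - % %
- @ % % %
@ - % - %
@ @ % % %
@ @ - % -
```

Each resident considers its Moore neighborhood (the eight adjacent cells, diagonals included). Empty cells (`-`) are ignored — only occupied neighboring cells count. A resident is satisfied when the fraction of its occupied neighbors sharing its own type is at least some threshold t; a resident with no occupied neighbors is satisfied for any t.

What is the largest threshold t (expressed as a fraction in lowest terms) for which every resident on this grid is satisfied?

Row 1: (1,1)% 2/3 · (1,2)% 3/4 · (1,3)% 4/4 · (1,4)% 3/3
Row 2: (2,1)@ 1/4 · (2,2)% 4/6 · (2,4)% 6/6 · (2,5)% 4/4
Row 3: (3,2)@ 2/5 · (3,3)% 4/5 · (3,4)% 6/6 · (3,5)% 4/4
Row 4: (4,1)@ 3/3 · (4,3)% 4/6 · (4,5)% 4/4
Row 5: (5,1)@ 4/4 · (5,2)@ 4/6 · (5,3)% 3/5 · (5,4)% 5/5 · (5,5)% 3/3
Row 6: (6,1)@ 3/3 · (6,2)@ 3/4 · (6,4)% 3/3
The smallest same-type fraction is 1/4 at (2,1), which reduces to 1/4. Any threshold above that leaves this resident unsatisfied.

1/4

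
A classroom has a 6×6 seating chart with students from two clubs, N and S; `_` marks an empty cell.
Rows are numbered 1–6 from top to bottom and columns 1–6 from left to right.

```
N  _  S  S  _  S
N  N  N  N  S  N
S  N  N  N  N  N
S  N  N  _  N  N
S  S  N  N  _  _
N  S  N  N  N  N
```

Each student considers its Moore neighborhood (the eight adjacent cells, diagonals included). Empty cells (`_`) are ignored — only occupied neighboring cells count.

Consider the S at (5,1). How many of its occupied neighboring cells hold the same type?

Occupied neighbors of (5,1): (4,1)=S, (4,2)=N, (5,2)=S, (6,1)=N, (6,2)=S.
Same type (S): 3 of 5.

3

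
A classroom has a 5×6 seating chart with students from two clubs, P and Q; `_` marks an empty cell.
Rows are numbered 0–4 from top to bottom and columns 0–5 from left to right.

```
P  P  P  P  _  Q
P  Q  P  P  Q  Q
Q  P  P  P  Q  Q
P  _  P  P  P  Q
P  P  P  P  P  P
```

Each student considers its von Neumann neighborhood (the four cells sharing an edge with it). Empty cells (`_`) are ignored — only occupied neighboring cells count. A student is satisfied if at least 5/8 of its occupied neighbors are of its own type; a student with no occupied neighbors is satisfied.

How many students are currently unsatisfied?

9

(0,0)P 2/2 satisfied
(0,1)P 2/3 satisfied
(0,2)P 3/3 satisfied
(0,3)P 2/2 satisfied
(0,5)Q 1/1 satisfied
(1,0)P 1/3 not
(1,1)Q 0/4 not
(1,2)P 3/4 satisfied
(1,3)P 3/4 satisfied
(1,4)Q 2/3 satisfied
(1,5)Q 3/3 satisfied
(2,0)Q 0/3 not
(2,1)P 1/3 not
(2,2)P 4/4 satisfied
(2,3)P 3/4 satisfied
(2,4)Q 2/4 not
(2,5)Q 3/3 satisfied
(3,0)P 1/2 not
(3,2)P 3/3 satisfied
(3,3)P 4/4 satisfied
(3,4)P 2/4 not
(3,5)Q 1/3 not
(4,0)P 2/2 satisfied
(4,1)P 2/2 satisfied
(4,2)P 3/3 satisfied
(4,3)P 3/3 satisfied
(4,4)P 3/3 satisfied
(4,5)P 1/2 not
Unsatisfied: (1,0), (1,1), (2,0), (2,1), (2,4), (3,0), (3,4), (3,5), (4,5) — 9 in total.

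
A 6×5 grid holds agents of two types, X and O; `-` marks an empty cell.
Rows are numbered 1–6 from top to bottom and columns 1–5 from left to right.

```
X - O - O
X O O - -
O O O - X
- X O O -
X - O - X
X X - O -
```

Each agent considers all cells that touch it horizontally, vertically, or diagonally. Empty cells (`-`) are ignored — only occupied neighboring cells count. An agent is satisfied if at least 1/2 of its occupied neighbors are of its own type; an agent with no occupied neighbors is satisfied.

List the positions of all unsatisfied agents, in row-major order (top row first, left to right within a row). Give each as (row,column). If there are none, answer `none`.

(1,1)X 1/2 ok
(1,3)O 2/2 ok
(1,5)O 0/0 ok
(2,1)X 1/4 unhappy
(2,2)O 5/7 ok
(2,3)O 4/4 ok
(3,1)O 2/4 ok
(3,2)O 5/7 ok
(3,3)O 5/6 ok
(3,5)X 0/1 unhappy
(4,2)X 1/6 unhappy
(4,3)O 4/5 ok
(4,4)O 3/5 ok
(5,1)X 3/3 ok
(5,3)O 3/5 ok
(5,5)X 0/2 unhappy
(6,1)X 2/2 ok
(6,2)X 2/3 ok
(6,4)O 1/2 ok

(2,1), (3,5), (4,2), (5,5)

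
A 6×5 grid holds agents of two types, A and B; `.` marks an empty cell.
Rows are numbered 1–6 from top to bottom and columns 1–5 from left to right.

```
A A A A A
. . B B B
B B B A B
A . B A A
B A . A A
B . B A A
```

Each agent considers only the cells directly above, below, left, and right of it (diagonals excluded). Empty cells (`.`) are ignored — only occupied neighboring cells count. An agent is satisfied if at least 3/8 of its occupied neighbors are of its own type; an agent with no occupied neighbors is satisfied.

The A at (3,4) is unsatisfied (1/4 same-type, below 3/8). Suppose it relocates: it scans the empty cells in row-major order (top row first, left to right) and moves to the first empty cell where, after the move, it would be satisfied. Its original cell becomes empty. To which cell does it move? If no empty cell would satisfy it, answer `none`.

Vacating (3,4). Empty cells in order:
  (2,1): 1/2 same-type → satisfied — stop here.

(2,1)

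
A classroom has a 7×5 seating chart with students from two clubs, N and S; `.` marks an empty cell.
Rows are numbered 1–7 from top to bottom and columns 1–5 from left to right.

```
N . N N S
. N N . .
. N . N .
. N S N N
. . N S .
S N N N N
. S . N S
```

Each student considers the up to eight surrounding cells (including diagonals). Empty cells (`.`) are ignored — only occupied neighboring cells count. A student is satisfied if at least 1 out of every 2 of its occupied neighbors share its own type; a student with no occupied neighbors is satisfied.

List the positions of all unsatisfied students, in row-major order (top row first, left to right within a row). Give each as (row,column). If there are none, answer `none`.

(1,5), (4,3), (5,4), (7,2), (7,5)

(1,1)N 1/1 ok
(1,3)N 3/3 ok
(1,4)N 2/3 ok
(1,5)S 0/1 unhappy
(2,2)N 4/4 ok
(2,3)N 5/5 ok
(3,2)N 3/4 ok
(3,4)N 3/4 ok
(4,2)N 2/3 ok
(4,3)S 1/6 unhappy
(4,4)N 3/5 ok
(4,5)N 2/3 ok
(5,3)N 5/7 ok
(5,4)S 1/7 unhappy
(6,1)S 1/2 ok
(6,2)N 2/4 ok
(6,3)N 4/6 ok
(6,4)N 4/6 ok
(6,5)N 2/4 ok
(7,2)S 1/3 unhappy
(7,4)N 3/4 ok
(7,5)S 0/3 unhappy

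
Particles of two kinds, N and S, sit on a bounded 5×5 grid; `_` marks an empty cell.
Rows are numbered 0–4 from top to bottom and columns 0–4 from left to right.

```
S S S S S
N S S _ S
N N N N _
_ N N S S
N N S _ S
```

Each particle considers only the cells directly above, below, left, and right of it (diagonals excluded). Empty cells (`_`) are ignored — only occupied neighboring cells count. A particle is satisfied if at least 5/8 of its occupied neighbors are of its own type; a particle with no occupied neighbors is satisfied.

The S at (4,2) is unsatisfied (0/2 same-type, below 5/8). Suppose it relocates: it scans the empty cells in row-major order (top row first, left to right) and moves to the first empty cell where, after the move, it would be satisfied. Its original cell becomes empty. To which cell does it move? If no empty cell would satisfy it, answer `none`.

(1,3)

Vacating (4,2). Empty cells in order:
  (1,3): 3/4 same-type → satisfied — stop here.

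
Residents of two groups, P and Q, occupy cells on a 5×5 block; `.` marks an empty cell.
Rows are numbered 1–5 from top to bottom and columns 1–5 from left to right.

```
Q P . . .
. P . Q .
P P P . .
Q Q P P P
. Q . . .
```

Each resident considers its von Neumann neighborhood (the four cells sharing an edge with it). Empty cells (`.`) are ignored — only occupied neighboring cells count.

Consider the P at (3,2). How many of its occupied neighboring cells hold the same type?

Occupied neighbors of (3,2): (2,2)=P, (4,2)=Q, (3,1)=P, (3,3)=P.
Same type (P): 3 of 4.

3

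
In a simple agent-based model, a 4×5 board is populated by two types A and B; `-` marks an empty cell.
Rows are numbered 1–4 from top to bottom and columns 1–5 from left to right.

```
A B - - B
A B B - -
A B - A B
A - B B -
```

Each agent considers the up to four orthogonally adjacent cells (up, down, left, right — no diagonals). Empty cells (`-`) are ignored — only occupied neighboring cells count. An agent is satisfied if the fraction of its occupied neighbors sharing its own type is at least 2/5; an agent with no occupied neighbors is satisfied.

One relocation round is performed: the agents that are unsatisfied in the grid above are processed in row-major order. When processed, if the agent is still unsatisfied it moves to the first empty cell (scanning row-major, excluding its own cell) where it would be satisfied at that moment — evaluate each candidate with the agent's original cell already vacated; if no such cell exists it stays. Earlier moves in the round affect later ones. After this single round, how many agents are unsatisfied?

Initially unsatisfied (in order): (3,4), (3,5).
  (3,4): no empty cell satisfies it; stays.
  (3,5) → (1,3).
Resulting grid:
A B B - B
A B B - -
A B - A -
A - B B -
Unsatisfied now: (3,4).

1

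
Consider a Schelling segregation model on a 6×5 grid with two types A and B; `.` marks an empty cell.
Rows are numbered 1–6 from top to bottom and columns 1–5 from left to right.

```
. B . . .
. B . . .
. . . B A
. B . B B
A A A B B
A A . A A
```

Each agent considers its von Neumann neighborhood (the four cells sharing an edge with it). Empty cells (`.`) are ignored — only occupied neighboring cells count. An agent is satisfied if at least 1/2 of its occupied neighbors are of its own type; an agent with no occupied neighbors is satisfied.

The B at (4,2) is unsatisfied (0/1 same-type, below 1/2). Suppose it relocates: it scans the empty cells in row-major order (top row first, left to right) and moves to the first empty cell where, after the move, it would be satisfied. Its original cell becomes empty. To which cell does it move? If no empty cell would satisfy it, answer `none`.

(1,1)

Vacating (4,2). Empty cells in order:
  (1,1): 1/1 same-type → satisfied — stop here.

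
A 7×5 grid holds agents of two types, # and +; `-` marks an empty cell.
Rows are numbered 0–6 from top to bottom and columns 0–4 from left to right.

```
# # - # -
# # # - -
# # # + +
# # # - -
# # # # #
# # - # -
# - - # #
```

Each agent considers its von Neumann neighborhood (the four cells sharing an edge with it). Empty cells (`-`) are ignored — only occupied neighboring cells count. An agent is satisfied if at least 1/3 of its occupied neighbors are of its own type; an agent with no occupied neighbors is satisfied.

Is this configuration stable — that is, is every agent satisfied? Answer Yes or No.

(0,0)# 2/2 ✓
(0,1)# 2/2 ✓
(0,3)# 0/0 ✓
(1,0)# 3/3 ✓
(1,1)# 4/4 ✓
(1,2)# 2/2 ✓
(2,0)# 3/3 ✓
(2,1)# 4/4 ✓
(2,2)# 3/4 ✓
(2,3)+ 1/2 ✓
(2,4)+ 1/1 ✓
(3,0)# 3/3 ✓
(3,1)# 4/4 ✓
(3,2)# 3/3 ✓
(4,0)# 3/3 ✓
(4,1)# 4/4 ✓
(4,2)# 3/3 ✓
(4,3)# 3/3 ✓
(4,4)# 1/1 ✓
(5,0)# 3/3 ✓
(5,1)# 2/2 ✓
(5,3)# 2/2 ✓
(6,0)# 1/1 ✓
(6,3)# 2/2 ✓
(6,4)# 1/1 ✓
All meet the threshold, so the configuration is stable.

Yes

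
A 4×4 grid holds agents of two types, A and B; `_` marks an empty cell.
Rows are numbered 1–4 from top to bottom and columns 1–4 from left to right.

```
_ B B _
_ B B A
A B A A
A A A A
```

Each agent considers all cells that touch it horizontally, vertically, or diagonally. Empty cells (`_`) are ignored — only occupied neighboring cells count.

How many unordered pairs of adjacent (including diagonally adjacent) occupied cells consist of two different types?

Scan each occupied cell's neighbors to the right and below (and the two forward diagonals) so each pair is counted once.
From row 1: 1 unlike of 6 pairs (running 1/6).
From row 2: 5 unlike of 10 pairs (running 6/16).
From row 3: 5 unlike of 13 pairs (running 11/29).
From row 4: 0 unlike of 3 pairs (running 11/32).
Total adjacent occupied pairs: 32; unlike-type pairs: 11.

11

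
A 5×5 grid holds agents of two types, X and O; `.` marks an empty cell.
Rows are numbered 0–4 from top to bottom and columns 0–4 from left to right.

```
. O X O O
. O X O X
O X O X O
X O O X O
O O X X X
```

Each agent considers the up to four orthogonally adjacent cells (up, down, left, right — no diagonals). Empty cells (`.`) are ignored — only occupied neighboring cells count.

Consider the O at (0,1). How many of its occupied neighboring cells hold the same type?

1

Occupied neighbors of (0,1): (1,1)=O, (0,2)=X.
Same type (O): 1 of 2.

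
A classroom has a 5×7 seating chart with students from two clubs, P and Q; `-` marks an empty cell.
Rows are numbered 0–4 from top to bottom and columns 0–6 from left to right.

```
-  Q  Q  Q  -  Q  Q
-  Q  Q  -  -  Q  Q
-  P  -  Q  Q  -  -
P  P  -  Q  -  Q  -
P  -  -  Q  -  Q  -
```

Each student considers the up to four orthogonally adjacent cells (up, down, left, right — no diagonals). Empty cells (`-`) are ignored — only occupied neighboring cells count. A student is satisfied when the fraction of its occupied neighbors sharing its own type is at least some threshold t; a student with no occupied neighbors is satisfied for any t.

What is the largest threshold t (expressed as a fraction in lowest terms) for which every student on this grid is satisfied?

1/2

Row 0: (0,1)Q 2/2 · (0,2)Q 3/3 · (0,3)Q 1/1 · (0,5)Q 2/2 · (0,6)Q 2/2
Row 1: (1,1)Q 2/3 · (1,2)Q 2/2 · (1,5)Q 2/2 · (1,6)Q 2/2
Row 2: (2,1)P 1/2 · (2,3)Q 2/2 · (2,4)Q 1/1
Row 3: (3,0)P 2/2 · (3,1)P 2/2 · (3,3)Q 2/2 · (3,5)Q 1/1
Row 4: (4,0)P 1/1 · (4,3)Q 1/1 · (4,5)Q 1/1
The smallest same-type fraction is 1/2 at (2,1), which reduces to 1/2. Any threshold above that leaves this student unsatisfied.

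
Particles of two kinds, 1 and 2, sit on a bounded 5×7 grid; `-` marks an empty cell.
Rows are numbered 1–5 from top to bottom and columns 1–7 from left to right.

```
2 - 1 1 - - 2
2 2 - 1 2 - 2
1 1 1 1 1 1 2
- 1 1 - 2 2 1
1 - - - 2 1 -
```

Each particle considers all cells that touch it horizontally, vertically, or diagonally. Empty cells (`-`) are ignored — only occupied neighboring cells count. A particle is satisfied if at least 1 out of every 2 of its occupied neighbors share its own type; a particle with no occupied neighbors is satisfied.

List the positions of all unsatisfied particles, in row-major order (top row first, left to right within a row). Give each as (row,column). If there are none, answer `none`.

(2,2), (2,5), (3,6), (4,5), (4,6), (5,6)

Row 1: (1,1)2 2/2 ✓ · (1,3)1 2/3 ✓ · (1,4)1 2/3 ✓ · (1,7)2 1/1 ✓
Row 2: (2,1)2 2/4 ✓ · (2,2)2 2/6 ✗ · (2,4)1 5/6 ✓ · (2,5)2 0/5 ✗ · (2,7)2 2/3 ✓
Row 3: (3,1)1 2/4 ✓ · (3,2)1 4/6 ✓ · (3,3)1 5/6 ✓ · (3,4)1 4/6 ✓ · (3,5)1 3/6 ✓ · (3,6)1 2/7 ✗ · (3,7)2 2/4 ✓
Row 4: (4,2)1 5/5 ✓ · (4,3)1 4/4 ✓ · (4,5)2 2/6 ✗ · (4,6)2 3/7 ✗ · (4,7)1 2/4 ✓
Row 5: (5,1)1 1/1 ✓ · (5,5)2 2/3 ✓ · (5,6)1 1/4 ✗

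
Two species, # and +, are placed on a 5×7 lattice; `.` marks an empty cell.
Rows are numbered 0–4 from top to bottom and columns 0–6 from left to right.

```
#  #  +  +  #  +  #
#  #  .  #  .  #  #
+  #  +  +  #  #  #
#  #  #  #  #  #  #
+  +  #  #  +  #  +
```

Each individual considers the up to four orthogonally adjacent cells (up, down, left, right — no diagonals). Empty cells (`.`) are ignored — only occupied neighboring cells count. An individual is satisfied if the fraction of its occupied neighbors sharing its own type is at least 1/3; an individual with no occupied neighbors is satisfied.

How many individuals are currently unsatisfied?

7

Row 0: (0,0)# 2/2 ✓ · (0,1)# 2/3 ✓ · (0,2)+ 1/2 ✓ · (0,3)+ 1/3 ✓ · (0,4)# 0/2 ✗ · (0,5)+ 0/3 ✗ · (0,6)# 1/2 ✓
Row 1: (1,0)# 2/3 ✓ · (1,1)# 3/3 ✓ · (1,3)# 0/2 ✗ · (1,5)# 2/3 ✓ · (1,6)# 3/3 ✓
Row 2: (2,0)+ 0/3 ✗ · (2,1)# 2/4 ✓ · (2,2)+ 1/3 ✓ · (2,3)+ 1/4 ✗ · (2,4)# 2/3 ✓ · (2,5)# 4/4 ✓ · (2,6)# 3/3 ✓
Row 3: (3,0)# 1/3 ✓ · (3,1)# 3/4 ✓ · (3,2)# 3/4 ✓ · (3,3)# 3/4 ✓ · (3,4)# 3/4 ✓ · (3,5)# 4/4 ✓ · (3,6)# 2/3 ✓
Row 4: (4,0)+ 1/2 ✓ · (4,1)+ 1/3 ✓ · (4,2)# 2/3 ✓ · (4,3)# 2/3 ✓ · (4,4)+ 0/3 ✗ · (4,5)# 1/3 ✓ · (4,6)+ 0/2 ✗
Unsatisfied: (0,4), (0,5), (1,3), (2,0), (2,3), (4,4), (4,6) — 7 in total.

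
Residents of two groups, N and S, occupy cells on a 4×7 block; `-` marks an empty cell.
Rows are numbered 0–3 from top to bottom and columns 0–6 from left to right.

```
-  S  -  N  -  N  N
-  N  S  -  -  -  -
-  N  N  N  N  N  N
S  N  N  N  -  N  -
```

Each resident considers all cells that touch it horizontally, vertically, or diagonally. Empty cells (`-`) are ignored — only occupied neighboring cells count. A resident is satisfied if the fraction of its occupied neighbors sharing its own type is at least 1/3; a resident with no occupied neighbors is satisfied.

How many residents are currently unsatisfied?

Row 0: (0,1)S 1/2 satisfied · (0,3)N 0/1 not · (0,5)N 1/1 satisfied · (0,6)N 1/1 satisfied
Row 1: (1,1)N 2/4 satisfied · (1,2)S 1/6 not
Row 2: (2,1)N 4/6 satisfied · (2,2)N 6/7 satisfied · (2,3)N 4/5 satisfied · (2,4)N 4/4 satisfied · (2,5)N 3/3 satisfied · (2,6)N 2/2 satisfied
Row 3: (3,0)S 0/2 not · (3,1)N 3/4 satisfied · (3,2)N 5/5 satisfied · (3,3)N 4/4 satisfied · (3,5)N 3/3 satisfied
Unsatisfied: (0,3), (1,2), (3,0) — 3 in total.

3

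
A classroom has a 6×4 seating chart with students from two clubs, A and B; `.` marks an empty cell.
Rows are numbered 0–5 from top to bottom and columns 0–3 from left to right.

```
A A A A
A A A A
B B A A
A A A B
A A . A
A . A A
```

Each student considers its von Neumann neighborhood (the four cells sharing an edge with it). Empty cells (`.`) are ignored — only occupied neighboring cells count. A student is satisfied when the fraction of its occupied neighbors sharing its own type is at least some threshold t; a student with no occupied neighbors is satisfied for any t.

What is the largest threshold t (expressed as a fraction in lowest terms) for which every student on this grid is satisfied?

(0,0)A 2/2
(0,1)A 3/3
(0,2)A 3/3
(0,3)A 2/2
(1,0)A 2/3
(1,1)A 3/4
(1,2)A 4/4
(1,3)A 3/3
(2,0)B 1/3
(2,1)B 1/4
(2,2)A 3/4
(2,3)A 2/3
(3,0)A 2/3
(3,1)A 3/4
(3,2)A 2/3
(3,3)B 0/3
(4,0)A 3/3
(4,1)A 2/2
(4,3)A 1/2
(5,0)A 1/1
(5,2)A 1/1
(5,3)A 2/2
The smallest same-type fraction is 0/3 at (3,3), which reduces to 0/1. Any threshold above that leaves this student unsatisfied.

0/1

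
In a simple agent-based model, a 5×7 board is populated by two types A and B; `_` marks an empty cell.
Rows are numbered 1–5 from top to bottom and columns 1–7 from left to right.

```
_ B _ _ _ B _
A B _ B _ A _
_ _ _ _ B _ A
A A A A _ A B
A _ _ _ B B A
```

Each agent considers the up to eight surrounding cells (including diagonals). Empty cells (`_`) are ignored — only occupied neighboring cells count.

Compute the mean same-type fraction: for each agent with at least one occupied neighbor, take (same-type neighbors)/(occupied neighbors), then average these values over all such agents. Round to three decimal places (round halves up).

(1,2)B 1/2
(1,6)B 0/1
(2,1)A 0/2
(2,2)B 1/2
(2,4)B 1/1
(2,6)A 1/3
(3,5)B 1/4
(3,7)A 2/3
(4,1)A 2/2
(4,2)A 3/3
(4,3)A 2/2
(4,4)A 1/3
(4,6)A 2/6
(4,7)B 1/4
(5,1)A 2/2
(5,5)B 1/3
(5,6)B 2/4
(5,7)A 1/3
Sum over 18 agents: 1/2 + 0/1 + 0/2 + 1/2 + 1/1 + 1/3 + 1/4 + 2/3 + 2/2 + 3/3 + 2/2 + 1/3 + 2/6 + 1/4 + 2/2 + 1/3 + 2/4 + 1/3 = 28/3; mean = 28/3 ÷ 18 = 14/27 = 0.518518… → 0.519.

0.519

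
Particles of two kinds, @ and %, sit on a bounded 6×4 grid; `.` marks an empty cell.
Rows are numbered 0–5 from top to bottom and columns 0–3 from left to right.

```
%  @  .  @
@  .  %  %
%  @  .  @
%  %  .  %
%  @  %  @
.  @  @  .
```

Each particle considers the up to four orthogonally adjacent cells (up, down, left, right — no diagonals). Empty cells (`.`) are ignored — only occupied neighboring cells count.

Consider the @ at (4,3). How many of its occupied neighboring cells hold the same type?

Occupied neighbors of (4,3): (3,3)=%, (4,2)=%.
Same type (@): 0 of 2.

0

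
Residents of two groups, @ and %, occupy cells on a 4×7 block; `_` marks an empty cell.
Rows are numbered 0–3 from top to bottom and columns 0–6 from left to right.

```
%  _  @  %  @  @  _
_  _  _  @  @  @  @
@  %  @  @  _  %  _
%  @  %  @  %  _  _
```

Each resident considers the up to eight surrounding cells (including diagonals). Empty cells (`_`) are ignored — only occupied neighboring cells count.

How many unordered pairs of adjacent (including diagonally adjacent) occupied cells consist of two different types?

18

Scan each occupied cell's neighbors to the right and below (and the two forward diagonals) so each pair is counted once.
Row 0: @(0,2)–%(0,3)≠ @(0,2)–@(1,3)= %(0,3)–@(0,4)≠ %(0,3)–@(1,3)≠ %(0,3)–@(1,4)≠ @(0,4)–@(0,5)= @(0,4)–@(1,4)= @(0,4)–@(1,5)= @(0,4)–@(1,3)= @(0,5)–@(1,5)= @(0,5)–@(1,6)= @(0,5)–@(1,4)=  → 4/12 unlike.
Row 1: @(1,3)–@(1,4)= @(1,3)–@(2,3)= @(1,3)–@(2,2)= @(1,4)–@(1,5)= @(1,4)–%(2,5)≠ @(1,4)–@(2,3)= @(1,5)–@(1,6)= @(1,5)–%(2,5)≠ @(1,6)–%(2,5)≠  → 3/9 unlike.
Row 2: @(2,0)–%(2,1)≠ @(2,0)–%(3,0)≠ @(2,0)–@(3,1)= %(2,1)–@(2,2)≠ %(2,1)–@(3,1)≠ %(2,1)–%(3,2)= %(2,1)–%(3,0)= @(2,2)–@(2,3)= @(2,2)–%(3,2)≠ @(2,2)–@(3,3)= @(2,2)–@(3,1)= @(2,3)–@(3,3)= @(2,3)–%(3,4)≠ @(2,3)–%(3,2)≠ %(2,5)–%(3,4)=  → 7/15 unlike.
Row 3: %(3,0)–@(3,1)≠ @(3,1)–%(3,2)≠ %(3,2)–@(3,3)≠ @(3,3)–%(3,4)≠  → 4/4 unlike.
Total adjacent occupied pairs: 40; unlike-type pairs: 18.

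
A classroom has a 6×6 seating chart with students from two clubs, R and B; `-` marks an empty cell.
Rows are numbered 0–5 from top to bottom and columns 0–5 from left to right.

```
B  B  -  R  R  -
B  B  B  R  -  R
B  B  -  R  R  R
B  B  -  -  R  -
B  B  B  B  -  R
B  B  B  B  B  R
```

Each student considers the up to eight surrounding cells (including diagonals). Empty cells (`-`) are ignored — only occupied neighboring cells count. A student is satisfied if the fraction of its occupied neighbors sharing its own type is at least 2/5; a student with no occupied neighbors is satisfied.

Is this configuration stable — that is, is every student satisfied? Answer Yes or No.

Row 0: (0,0)B 3/3 satisfied · (0,1)B 4/4 satisfied · (0,3)R 2/3 satisfied · (0,4)R 3/3 satisfied
Row 1: (1,0)B 5/5 satisfied · (1,1)B 6/6 satisfied · (1,2)B 3/6 satisfied · (1,3)R 4/5 satisfied · (1,5)R 3/3 satisfied
Row 2: (2,0)B 5/5 satisfied · (2,1)B 6/6 satisfied · (2,3)R 3/4 satisfied · (2,4)R 5/5 satisfied · (2,5)R 3/3 satisfied
Row 3: (3,0)B 5/5 satisfied · (3,1)B 6/6 satisfied · (3,4)R 4/5 satisfied
Row 4: (4,0)B 5/5 satisfied · (4,1)B 7/7 satisfied · (4,2)B 6/6 satisfied · (4,3)B 4/5 satisfied · (4,5)R 2/3 satisfied
Row 5: (5,0)B 3/3 satisfied · (5,1)B 5/5 satisfied · (5,2)B 5/5 satisfied · (5,3)B 4/4 satisfied · (5,4)B 2/4 satisfied · (5,5)R 1/2 satisfied
All meet the threshold, so the configuration is stable.

Yes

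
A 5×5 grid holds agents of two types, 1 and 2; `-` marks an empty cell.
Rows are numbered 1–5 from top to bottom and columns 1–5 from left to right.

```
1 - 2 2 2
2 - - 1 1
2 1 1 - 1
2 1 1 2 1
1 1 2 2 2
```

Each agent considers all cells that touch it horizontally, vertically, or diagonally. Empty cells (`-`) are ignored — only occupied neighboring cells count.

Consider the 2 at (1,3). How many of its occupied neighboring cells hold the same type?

Occupied neighbors of (1,3): (1,4)=2, (2,4)=1.
Same type (2): 1 of 2.

1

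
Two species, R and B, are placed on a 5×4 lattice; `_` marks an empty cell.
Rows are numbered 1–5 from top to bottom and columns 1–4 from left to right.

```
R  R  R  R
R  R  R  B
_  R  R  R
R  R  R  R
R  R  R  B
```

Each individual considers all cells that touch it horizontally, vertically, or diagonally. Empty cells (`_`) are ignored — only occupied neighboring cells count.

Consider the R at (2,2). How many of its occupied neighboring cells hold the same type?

7

Occupied neighbors of (2,2): (1,1)=R, (1,2)=R, (1,3)=R, (2,1)=R, (2,3)=R, (3,2)=R, (3,3)=R.
Same type (R): 7 of 7.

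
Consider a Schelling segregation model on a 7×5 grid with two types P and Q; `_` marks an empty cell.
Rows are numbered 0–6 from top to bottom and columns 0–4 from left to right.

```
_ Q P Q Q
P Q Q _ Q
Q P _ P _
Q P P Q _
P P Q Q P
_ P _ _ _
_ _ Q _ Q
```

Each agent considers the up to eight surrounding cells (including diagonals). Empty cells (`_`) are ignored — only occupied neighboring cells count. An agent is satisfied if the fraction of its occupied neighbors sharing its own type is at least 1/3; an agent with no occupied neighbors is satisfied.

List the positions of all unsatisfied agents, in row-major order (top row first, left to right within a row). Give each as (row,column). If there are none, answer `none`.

(0,1)Q 2/4 satisfied
(0,2)P 0/4 not
(0,3)Q 3/4 satisfied
(0,4)Q 2/2 satisfied
(1,0)P 1/4 not
(1,1)Q 3/6 satisfied
(1,2)Q 3/6 satisfied
(1,4)Q 2/3 satisfied
(2,0)Q 2/5 satisfied
(2,1)P 3/7 satisfied
(2,3)P 1/4 not
(3,0)Q 1/5 not
(3,1)P 4/7 satisfied
(3,2)P 4/7 satisfied
(3,3)Q 2/5 satisfied
(4,0)P 3/4 satisfied
(4,1)P 4/6 satisfied
(4,2)Q 2/6 satisfied
(4,3)Q 2/4 satisfied
(4,4)P 0/2 not
(5,1)P 2/4 satisfied
(6,2)Q 0/1 not
(6,4)Q 0/0 satisfied

(0,2), (1,0), (2,3), (3,0), (4,4), (6,2)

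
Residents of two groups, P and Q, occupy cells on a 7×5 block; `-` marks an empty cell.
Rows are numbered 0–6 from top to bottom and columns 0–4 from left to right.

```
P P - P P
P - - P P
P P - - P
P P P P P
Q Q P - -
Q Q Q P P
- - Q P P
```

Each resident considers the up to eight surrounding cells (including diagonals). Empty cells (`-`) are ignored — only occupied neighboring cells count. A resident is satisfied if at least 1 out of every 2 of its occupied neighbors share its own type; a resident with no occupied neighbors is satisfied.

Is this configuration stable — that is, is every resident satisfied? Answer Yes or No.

(0,0)P 2/2 ok
(0,1)P 2/2 ok
(0,3)P 3/3 ok
(0,4)P 3/3 ok
(1,0)P 4/4 ok
(1,3)P 4/4 ok
(1,4)P 4/4 ok
(2,0)P 4/4 ok
(2,1)P 5/5 ok
(2,4)P 4/4 ok
(3,0)P 3/5 ok
(3,1)P 5/7 ok
(3,2)P 4/5 ok
(3,3)P 4/4 ok
(3,4)P 2/2 ok
(4,0)Q 3/5 ok
(4,1)Q 4/8 ok
(4,2)P 4/7 ok
(5,0)Q 3/3 ok
(5,1)Q 5/6 ok
(5,2)Q 3/6 ok
(5,3)P 4/6 ok
(5,4)P 3/3 ok
(6,2)Q 2/4 ok
(6,3)P 3/5 ok
(6,4)P 3/3 ok
All meet the threshold, so the configuration is stable.

Yes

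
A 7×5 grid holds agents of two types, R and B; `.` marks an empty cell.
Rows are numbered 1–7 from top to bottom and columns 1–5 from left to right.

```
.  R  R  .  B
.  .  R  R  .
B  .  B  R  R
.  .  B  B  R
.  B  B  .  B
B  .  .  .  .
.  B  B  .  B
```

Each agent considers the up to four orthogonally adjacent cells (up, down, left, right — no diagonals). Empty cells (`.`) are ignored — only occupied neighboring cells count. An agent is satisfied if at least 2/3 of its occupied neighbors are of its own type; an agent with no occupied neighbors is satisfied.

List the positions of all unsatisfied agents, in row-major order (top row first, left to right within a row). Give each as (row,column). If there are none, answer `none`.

(3,3), (3,4), (4,4), (4,5), (5,5)

Row 1: (1,2)R 1/1 satisfied · (1,3)R 2/2 satisfied · (1,5)B 0/0 satisfied
Row 2: (2,3)R 2/3 satisfied · (2,4)R 2/2 satisfied
Row 3: (3,1)B 0/0 satisfied · (3,3)B 1/3 not · (3,4)R 2/4 not · (3,5)R 2/2 satisfied
Row 4: (4,3)B 3/3 satisfied · (4,4)B 1/3 not · (4,5)R 1/3 not
Row 5: (5,2)B 1/1 satisfied · (5,3)B 2/2 satisfied · (5,5)B 0/1 not
Row 6: (6,1)B 0/0 satisfied
Row 7: (7,2)B 1/1 satisfied · (7,3)B 1/1 satisfied · (7,5)B 0/0 satisfied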